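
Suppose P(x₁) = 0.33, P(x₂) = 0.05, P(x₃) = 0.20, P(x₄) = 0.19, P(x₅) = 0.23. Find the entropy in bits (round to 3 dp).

2.151 bits

H = −Σ pᵢ log₂ pᵢ.
−0.33·log₂(0.33) = 0.5278
−0.05·log₂(0.05) = 0.2161
−0.20·log₂(0.20) = 0.4644
−0.19·log₂(0.19) = 0.4552
−0.23·log₂(0.23) = 0.4877
Sum ≈ 2.1512 → 2.151 bits.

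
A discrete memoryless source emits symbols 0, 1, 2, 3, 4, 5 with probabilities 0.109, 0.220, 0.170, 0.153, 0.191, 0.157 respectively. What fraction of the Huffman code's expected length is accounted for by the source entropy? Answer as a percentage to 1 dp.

98.6%

Entropy H = −Σ p log₂ p ≈ 2.5536 bits.
Huffman merges: 109/1000+153/1000→131/500; 157/1000+17/100→327/1000; 191/1000+11/50→411/1000; 131/500+327/1000→589/1000; 411/1000+589/1000→1. L = 2589/1000 ≈ 2.5890.
Efficiency = H/L = 2.5536/2.5890 = 98.6%.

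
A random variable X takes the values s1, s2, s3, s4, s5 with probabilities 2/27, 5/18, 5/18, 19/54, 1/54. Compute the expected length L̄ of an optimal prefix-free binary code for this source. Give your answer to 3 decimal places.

Repeatedly combine the two least-probable nodes; the expected code length is the sum of the merged weights.
merge 1/54 + 2/27 → 5/54
merge 5/54 + 5/18 → 10/27
merge 5/18 + 19/54 → 17/27
merge 10/27 + 17/27 → 1
L = 5/54 + 10/27 + 17/27 + 1 = 113/54 ≈ 2.093 bits/symbol.

2.093 bits/symbol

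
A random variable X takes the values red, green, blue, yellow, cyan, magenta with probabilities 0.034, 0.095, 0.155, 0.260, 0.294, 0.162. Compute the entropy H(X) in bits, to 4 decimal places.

2.3553 bits

H = −Σ pᵢ log₂ pᵢ.
−0.034·log₂(0.034) = 0.1659
−0.095·log₂(0.095) = 0.3226
−0.155·log₂(0.155) = 0.4169
−0.260·log₂(0.260) = 0.5053
−0.294·log₂(0.294) = 0.5192
−0.162·log₂(0.162) = 0.4254
Sum ≈ 2.3553 → 2.3553 bits.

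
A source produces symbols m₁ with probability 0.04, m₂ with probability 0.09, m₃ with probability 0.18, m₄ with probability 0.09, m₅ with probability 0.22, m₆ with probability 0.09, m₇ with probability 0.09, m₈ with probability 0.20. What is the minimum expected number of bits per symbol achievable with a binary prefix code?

2.89 bits/symbol

Repeatedly combine the two least-probable nodes; the expected code length is the sum of the merged weights.
merge 1/25 + 9/100 → 13/100
merge 9/100 + 9/100 → 9/50
merge 9/100 + 13/100 → 11/50
merge 9/50 + 9/50 → 9/25
merge 1/5 + 11/50 → 21/50
merge 11/50 + 9/25 → 29/50
merge 21/50 + 29/50 → 1
L = 13/100 + 9/50 + 11/50 + 9/25 + 21/50 + 29/50 + 1 = 289/100 = 2.89 bits/symbol.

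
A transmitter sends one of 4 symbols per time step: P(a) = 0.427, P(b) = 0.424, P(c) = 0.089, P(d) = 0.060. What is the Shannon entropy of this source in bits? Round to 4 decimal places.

H = −Σ pᵢ log₂ pᵢ.
−0.427·log₂(0.427) = 0.5242
−0.424·log₂(0.424) = 0.5249
−0.089·log₂(0.089) = 0.3106
−0.060·log₂(0.060) = 0.2435
Sum ≈ 1.6032 → 1.6032 bits.

1.6032 bits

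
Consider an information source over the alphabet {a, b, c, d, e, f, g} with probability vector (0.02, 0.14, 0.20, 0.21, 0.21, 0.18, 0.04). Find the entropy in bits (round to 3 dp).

2.551 bits

H = −Σ pᵢ log₂ pᵢ.
−0.02·log₂(0.02) = 0.1129
−0.14·log₂(0.14) = 0.3971
−0.20·log₂(0.20) = 0.4644
−0.21·log₂(0.21) = 0.4728
−0.21·log₂(0.21) = 0.4728
−0.18·log₂(0.18) = 0.4453
−0.04·log₂(0.04) = 0.1858
Sum ≈ 2.5511 → 2.551 bits.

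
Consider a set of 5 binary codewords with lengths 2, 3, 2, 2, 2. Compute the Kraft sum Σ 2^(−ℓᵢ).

With common denominator 2^3 = 8: Σ 2^(−ℓᵢ) = 2/8 + 1/8 + 2/8 + 2/8 + 2/8 = 9/8 = 1.125.

1.125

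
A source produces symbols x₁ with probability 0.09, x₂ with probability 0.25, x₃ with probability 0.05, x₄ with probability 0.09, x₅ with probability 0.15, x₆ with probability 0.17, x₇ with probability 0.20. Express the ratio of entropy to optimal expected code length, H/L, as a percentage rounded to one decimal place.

98.5%

Entropy H = −Σ p log₂ p ≈ 2.6509 bits.
Huffman merges: 1/20+9/100→7/50; 9/100+7/50→23/100; 3/20+17/100→8/25; 1/5+23/100→43/100; 1/4+8/25→57/100; 43/100+57/100→1. L = 269/100 ≈ 2.6900.
Efficiency = H/L = 2.6509/2.6900 = 98.5%.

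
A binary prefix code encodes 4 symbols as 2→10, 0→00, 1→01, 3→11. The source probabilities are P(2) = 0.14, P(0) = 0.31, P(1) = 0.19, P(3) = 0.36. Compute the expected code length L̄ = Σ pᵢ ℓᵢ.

L̄ = Σ pᵢ·ℓᵢ = 0.14·2 + 0.31·2 + 0.19·2 + 0.36·2 = 2 bits/symbol.

2 bits/symbol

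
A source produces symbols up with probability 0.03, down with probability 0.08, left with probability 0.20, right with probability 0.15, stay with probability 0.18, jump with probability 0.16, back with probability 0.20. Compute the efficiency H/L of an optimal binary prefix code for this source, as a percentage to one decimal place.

Entropy H = −Σ p log₂ p ≈ 2.6509 bits.
Huffman merges: 3/100+2/25→11/100; 11/100+3/20→13/50; 4/25+9/50→17/50; 1/5+1/5→2/5; 13/50+17/50→3/5; 2/5+3/5→1. L = 271/100 ≈ 2.7100.
Efficiency = H/L = 2.6509/2.7100 = 97.8%.

97.8%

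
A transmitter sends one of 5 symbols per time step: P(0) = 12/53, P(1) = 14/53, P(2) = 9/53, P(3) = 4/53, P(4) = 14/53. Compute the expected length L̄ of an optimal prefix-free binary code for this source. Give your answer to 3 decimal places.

2.245 bits/symbol

Repeatedly combine the two least-probable nodes; the expected code length is the sum of the merged weights.
merge 4/53 + 9/53 → 13/53
merge 12/53 + 13/53 → 25/53
merge 14/53 + 14/53 → 28/53
merge 25/53 + 28/53 → 1
L = 13/53 + 25/53 + 28/53 + 1 = 119/53 ≈ 2.245 bits/symbol.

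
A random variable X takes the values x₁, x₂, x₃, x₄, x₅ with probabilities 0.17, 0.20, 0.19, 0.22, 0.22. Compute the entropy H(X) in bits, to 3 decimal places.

2.315 bits

H = −Σ pᵢ log₂ pᵢ.
−0.17·log₂(0.17) = 0.4346
−0.20·log₂(0.20) = 0.4644
−0.19·log₂(0.19) = 0.4552
−0.22·log₂(0.22) = 0.4806
−0.22·log₂(0.22) = 0.4806
Sum ≈ 2.3153 → 2.315 bits.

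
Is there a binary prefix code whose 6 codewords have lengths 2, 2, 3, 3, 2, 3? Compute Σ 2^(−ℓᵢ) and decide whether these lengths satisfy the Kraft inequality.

With common denominator 2^3 = 8: Σ 2^(−ℓᵢ) = 2/8 + 2/8 + 1/8 + 1/8 + 2/8 + 1/8 = 9/8 = 1.125.
Kraft's inequality requires Σ ≤ 1; here Σ = 1.125 > 1, so no such prefix code exists.

1.125; no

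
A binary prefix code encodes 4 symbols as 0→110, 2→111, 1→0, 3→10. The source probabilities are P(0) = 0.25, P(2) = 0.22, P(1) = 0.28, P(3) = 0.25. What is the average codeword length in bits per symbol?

2.19 bits/symbol

L̄ = Σ pᵢ·ℓᵢ = 0.25·3 + 0.22·3 + 0.28·1 + 0.25·2 = 2.19 bits/symbol.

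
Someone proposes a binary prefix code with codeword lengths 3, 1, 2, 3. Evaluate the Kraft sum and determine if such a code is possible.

With common denominator 2^3 = 8: Σ 2^(−ℓᵢ) = 1/8 + 4/8 + 2/8 + 1/8 = 8/8 = 1.
Kraft's inequality requires Σ ≤ 1; here Σ = 1 ≤ 1, so such a prefix code exists.

1; yes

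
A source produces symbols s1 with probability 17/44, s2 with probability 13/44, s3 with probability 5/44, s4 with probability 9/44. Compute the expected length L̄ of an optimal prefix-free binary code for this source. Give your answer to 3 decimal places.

Repeatedly combine the two least-probable nodes; the expected code length is the sum of the merged weights.
merge 5/44 + 9/44 → 7/22
merge 13/44 + 7/22 → 27/44
merge 17/44 + 27/44 → 1
L = 7/22 + 27/44 + 1 = 85/44 ≈ 1.932 bits/symbol.

1.932 bits/symbol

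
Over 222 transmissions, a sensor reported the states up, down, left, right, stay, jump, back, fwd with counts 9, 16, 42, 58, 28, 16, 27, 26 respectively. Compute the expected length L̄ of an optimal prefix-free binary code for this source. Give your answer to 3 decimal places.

Probabilities are the counts divided by 222.
Repeatedly combine the two least-probable nodes; the expected code length is the sum of the merged weights.
merge 3/74 + 8/111 → 25/222
merge 8/111 + 25/222 → 41/222
merge 13/111 + 9/74 → 53/222
merge 14/111 + 41/222 → 23/74
merge 7/37 + 53/222 → 95/222
merge 29/111 + 23/74 → 127/222
merge 95/222 + 127/222 → 1
L = 25/222 + 41/222 + 53/222 + 23/74 + 95/222 + 127/222 + 1 = 316/111 ≈ 2.847 bits/symbol.

2.847 bits/symbol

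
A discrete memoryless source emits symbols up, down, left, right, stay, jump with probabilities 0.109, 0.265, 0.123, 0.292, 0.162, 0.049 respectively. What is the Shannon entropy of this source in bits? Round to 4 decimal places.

H = −Σ pᵢ log₂ pᵢ.
−0.109·log₂(0.109) = 0.3485
−0.265·log₂(0.265) = 0.5077
−0.123·log₂(0.123) = 0.3719
−0.292·log₂(0.292) = 0.5186
−0.162·log₂(0.162) = 0.4254
−0.049·log₂(0.049) = 0.2132
Sum ≈ 2.3853 → 2.3853 bits.

2.3853 bits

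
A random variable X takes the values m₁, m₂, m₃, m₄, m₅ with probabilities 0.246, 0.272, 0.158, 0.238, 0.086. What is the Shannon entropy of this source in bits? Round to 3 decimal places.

2.227 bits

H = −Σ pᵢ log₂ pᵢ.
−0.246·log₂(0.246) = 0.4977
−0.272·log₂(0.272) = 0.5109
−0.158·log₂(0.158) = 0.4206
−0.238·log₂(0.238) = 0.4929
−0.086·log₂(0.086) = 0.3044
Sum ≈ 2.2265 → 2.227 bits.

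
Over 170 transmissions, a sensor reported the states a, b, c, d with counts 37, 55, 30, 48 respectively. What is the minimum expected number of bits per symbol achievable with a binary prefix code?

2 bits/symbol

Probabilities are the counts divided by 170.
Repeatedly combine the two least-probable nodes; the expected code length is the sum of the merged weights.
merge 3/17 + 37/170 → 67/170
merge 24/85 + 11/34 → 103/170
merge 67/170 + 103/170 → 1
L = 67/170 + 103/170 + 1 = 2 bits/symbol.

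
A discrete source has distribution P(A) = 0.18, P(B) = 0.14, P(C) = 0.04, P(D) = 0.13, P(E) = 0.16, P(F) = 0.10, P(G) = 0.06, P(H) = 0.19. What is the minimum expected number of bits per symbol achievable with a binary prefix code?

2.91 bits/symbol

Repeatedly combine the two least-probable nodes; the expected code length is the sum of the merged weights.
merge 1/25 + 3/50 → 1/10
merge 1/10 + 1/10 → 1/5
merge 13/100 + 7/50 → 27/100
merge 4/25 + 9/50 → 17/50
merge 19/100 + 1/5 → 39/100
merge 27/100 + 17/50 → 61/100
merge 39/100 + 61/100 → 1
L = 1/10 + 1/5 + 27/100 + 17/50 + 39/100 + 61/100 + 1 = 291/100 = 2.91 bits/symbol.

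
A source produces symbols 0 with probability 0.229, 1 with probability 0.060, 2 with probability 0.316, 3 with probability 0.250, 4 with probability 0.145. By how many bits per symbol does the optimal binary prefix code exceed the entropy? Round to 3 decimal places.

Entropy H = −Σ p log₂ p ≈ 2.1597 bits.
Huffman merges: 3/50+29/200→41/200; 41/200+229/1000→217/500; 1/4+79/250→283/500; 217/500+283/500→1. L = 441/200 ≈ 2.2050.
L − H = 2.2050 − 2.1597 = 0.045 bits.

0.045 bits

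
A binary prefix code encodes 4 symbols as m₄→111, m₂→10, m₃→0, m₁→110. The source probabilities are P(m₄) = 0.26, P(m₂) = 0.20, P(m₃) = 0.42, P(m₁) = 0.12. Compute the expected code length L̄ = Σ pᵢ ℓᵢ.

L̄ = Σ pᵢ·ℓᵢ = 0.26·3 + 0.20·2 + 0.42·1 + 0.12·3 = 1.96 bits/symbol.

1.96 bits/symbol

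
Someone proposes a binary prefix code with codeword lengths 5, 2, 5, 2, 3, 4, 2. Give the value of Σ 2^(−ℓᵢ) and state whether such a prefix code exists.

With common denominator 2^5 = 32: Σ 2^(−ℓᵢ) = 1/32 + 8/32 + 1/32 + 8/32 + 4/32 + 2/32 + 8/32 = 32/32 = 1.
Kraft's inequality requires Σ ≤ 1; here Σ = 1 ≤ 1, so such a prefix code exists.

1; yes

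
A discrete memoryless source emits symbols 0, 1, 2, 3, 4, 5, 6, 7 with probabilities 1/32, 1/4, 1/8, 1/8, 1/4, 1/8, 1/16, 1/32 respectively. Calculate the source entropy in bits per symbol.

2.6875 bits

Each probability is a power of 1/2, so log₂(1/p) is an integer.
H = Σ p·log₂(1/p) = 1/32·5 + 1/4·2 + 1/8·3 + 1/8·3 + 1/4·2 + 1/8·3 + 1/16·4 + 1/32·5 = 2.6875 bits.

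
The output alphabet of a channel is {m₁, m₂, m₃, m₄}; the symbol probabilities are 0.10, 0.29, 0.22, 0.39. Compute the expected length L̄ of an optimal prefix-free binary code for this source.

Repeatedly combine the two least-probable nodes; the expected code length is the sum of the merged weights.
merge 1/10 + 11/50 → 8/25
merge 29/100 + 8/25 → 61/100
merge 39/100 + 61/100 → 1
L = 8/25 + 61/100 + 1 = 193/100 = 1.93 bits/symbol.

1.93 bits/symbol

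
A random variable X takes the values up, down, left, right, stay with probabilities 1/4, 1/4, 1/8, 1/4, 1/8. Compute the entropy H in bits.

Each probability is a power of 1/2, so log₂(1/p) is an integer.
H = Σ p·log₂(1/p) = 1/4·2 + 1/4·2 + 1/8·3 + 1/4·2 + 1/8·3 = 2.25 bits.

2.25 bits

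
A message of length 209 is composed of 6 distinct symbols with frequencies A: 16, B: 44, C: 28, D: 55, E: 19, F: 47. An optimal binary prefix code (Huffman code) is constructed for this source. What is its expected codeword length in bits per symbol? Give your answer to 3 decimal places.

Probabilities are the counts divided by 209.
Repeatedly combine the two least-probable nodes; the expected code length is the sum of the merged weights.
merge 16/209 + 1/11 → 35/209
merge 28/209 + 35/209 → 63/209
merge 4/19 + 47/209 → 91/209
merge 5/19 + 63/209 → 118/209
merge 91/209 + 118/209 → 1
L = 35/209 + 63/209 + 91/209 + 118/209 + 1 = 516/209 ≈ 2.469 bits/symbol.

2.469 bits/symbol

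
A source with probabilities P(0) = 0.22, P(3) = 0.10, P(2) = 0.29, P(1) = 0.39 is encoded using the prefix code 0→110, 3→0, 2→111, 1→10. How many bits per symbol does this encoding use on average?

2.41 bits/symbol

L̄ = Σ pᵢ·ℓᵢ = 0.22·3 + 0.10·1 + 0.29·3 + 0.39·2 = 2.41 bits/symbol.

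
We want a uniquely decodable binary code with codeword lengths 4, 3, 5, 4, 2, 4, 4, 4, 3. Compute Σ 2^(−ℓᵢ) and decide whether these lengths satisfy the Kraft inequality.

With common denominator 2^5 = 32: Σ 2^(−ℓᵢ) = 2/32 + 4/32 + 1/32 + 2/32 + 8/32 + 2/32 + 2/32 + 2/32 + 4/32 = 27/32 = 0.84375.
Kraft's inequality requires Σ ≤ 1; here Σ = 0.84375 ≤ 1, so such a prefix code exists.

0.84375; yes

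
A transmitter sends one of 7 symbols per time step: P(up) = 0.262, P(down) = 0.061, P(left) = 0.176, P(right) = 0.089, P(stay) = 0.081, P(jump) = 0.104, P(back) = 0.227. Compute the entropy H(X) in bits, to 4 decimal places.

H = −Σ pᵢ log₂ pᵢ.
−0.262·log₂(0.262) = 0.5063
−0.061·log₂(0.061) = 0.2461
−0.176·log₂(0.176) = 0.4411
−0.089·log₂(0.089) = 0.3106
−0.081·log₂(0.081) = 0.2937
−0.104·log₂(0.104) = 0.3396
−0.227·log₂(0.227) = 0.4856
Sum ≈ 2.6231 → 2.6231 bits.

2.6231 bits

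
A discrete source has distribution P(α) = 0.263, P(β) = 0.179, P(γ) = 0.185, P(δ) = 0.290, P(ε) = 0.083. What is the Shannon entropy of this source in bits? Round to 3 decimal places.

2.217 bits

H = −Σ pᵢ log₂ pᵢ.
−0.263·log₂(0.263) = 0.5068
−0.179·log₂(0.179) = 0.4443
−0.185·log₂(0.185) = 0.4504
−0.290·log₂(0.290) = 0.5179
−0.083·log₂(0.083) = 0.2980
Sum ≈ 2.2173 → 2.217 bits.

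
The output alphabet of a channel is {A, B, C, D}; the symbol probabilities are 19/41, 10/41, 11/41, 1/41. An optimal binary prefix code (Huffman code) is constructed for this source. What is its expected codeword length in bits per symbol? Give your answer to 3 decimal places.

1.805 bits/symbol

Repeatedly combine the two least-probable nodes; the expected code length is the sum of the merged weights.
merge 1/41 + 10/41 → 11/41
merge 11/41 + 11/41 → 22/41
merge 19/41 + 22/41 → 1
L = 11/41 + 22/41 + 1 = 74/41 ≈ 1.805 bits/symbol.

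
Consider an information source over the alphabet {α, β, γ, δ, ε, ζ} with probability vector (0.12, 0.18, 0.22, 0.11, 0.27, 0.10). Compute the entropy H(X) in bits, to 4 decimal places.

H = −Σ pᵢ log₂ pᵢ.
−0.12·log₂(0.12) = 0.3671
−0.18·log₂(0.18) = 0.4453
−0.22·log₂(0.22) = 0.4806
−0.11·log₂(0.11) = 0.3503
−0.27·log₂(0.27) = 0.5100
−0.10·log₂(0.10) = 0.3322
Sum ≈ 2.4854 → 2.4854 bits.

2.4854 bits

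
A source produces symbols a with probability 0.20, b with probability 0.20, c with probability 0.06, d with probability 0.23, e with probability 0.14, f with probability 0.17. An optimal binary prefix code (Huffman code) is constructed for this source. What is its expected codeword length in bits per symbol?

Repeatedly combine the two least-probable nodes; the expected code length is the sum of the merged weights.
merge 3/50 + 7/50 → 1/5
merge 17/100 + 1/5 → 37/100
merge 1/5 + 1/5 → 2/5
merge 23/100 + 37/100 → 3/5
merge 2/5 + 3/5 → 1
L = 1/5 + 37/100 + 2/5 + 3/5 + 1 = 257/100 = 2.57 bits/symbol.

2.57 bits/symbol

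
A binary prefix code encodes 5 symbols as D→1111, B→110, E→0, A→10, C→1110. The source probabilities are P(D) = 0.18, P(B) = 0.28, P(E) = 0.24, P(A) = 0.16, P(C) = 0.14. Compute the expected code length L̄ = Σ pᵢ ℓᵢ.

2.68 bits/symbol

L̄ = Σ pᵢ·ℓᵢ = 0.18·4 + 0.28·3 + 0.24·1 + 0.16·2 + 0.14·4 = 2.68 bits/symbol.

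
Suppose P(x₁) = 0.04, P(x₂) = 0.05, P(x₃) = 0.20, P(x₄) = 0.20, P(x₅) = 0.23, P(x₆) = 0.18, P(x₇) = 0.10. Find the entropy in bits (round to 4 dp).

2.5958 bits

H = −Σ pᵢ log₂ pᵢ.
−0.04·log₂(0.04) = 0.1858
−0.05·log₂(0.05) = 0.2161
−0.20·log₂(0.20) = 0.4644
−0.20·log₂(0.20) = 0.4644
−0.23·log₂(0.23) = 0.4877
−0.18·log₂(0.18) = 0.4453
−0.10·log₂(0.10) = 0.3322
Sum ≈ 2.5958 → 2.5958 bits.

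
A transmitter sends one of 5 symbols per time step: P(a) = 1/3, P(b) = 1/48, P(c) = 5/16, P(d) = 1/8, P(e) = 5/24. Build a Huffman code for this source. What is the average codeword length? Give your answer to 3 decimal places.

Repeatedly combine the two least-probable nodes; the expected code length is the sum of the merged weights.
merge 1/48 + 1/8 → 7/48
merge 7/48 + 5/24 → 17/48
merge 5/16 + 1/3 → 31/48
merge 17/48 + 31/48 → 1
L = 7/48 + 17/48 + 31/48 + 1 = 103/48 ≈ 2.146 bits/symbol.

2.146 bits/symbol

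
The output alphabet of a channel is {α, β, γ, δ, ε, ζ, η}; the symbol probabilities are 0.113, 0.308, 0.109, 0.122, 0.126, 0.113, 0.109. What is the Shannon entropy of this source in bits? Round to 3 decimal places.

2.678 bits

H = −Σ pᵢ log₂ pᵢ.
−0.113·log₂(0.113) = 0.3555
−0.308·log₂(0.308) = 0.5233
−0.109·log₂(0.109) = 0.3485
−0.122·log₂(0.122) = 0.3703
−0.126·log₂(0.126) = 0.3766
−0.113·log₂(0.113) = 0.3555
−0.109·log₂(0.109) = 0.3485
Sum ≈ 2.6781 → 2.678 bits.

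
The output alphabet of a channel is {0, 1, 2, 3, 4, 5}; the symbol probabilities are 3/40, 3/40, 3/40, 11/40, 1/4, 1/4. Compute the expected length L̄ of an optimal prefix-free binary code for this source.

2.375 bits/symbol

Repeatedly combine the two least-probable nodes; the expected code length is the sum of the merged weights.
merge 3/40 + 3/40 → 3/20
merge 3/40 + 3/20 → 9/40
merge 9/40 + 1/4 → 19/40
merge 1/4 + 11/40 → 21/40
merge 19/40 + 21/40 → 1
L = 3/20 + 9/40 + 19/40 + 21/40 + 1 = 19/8 = 2.375 bits/symbol.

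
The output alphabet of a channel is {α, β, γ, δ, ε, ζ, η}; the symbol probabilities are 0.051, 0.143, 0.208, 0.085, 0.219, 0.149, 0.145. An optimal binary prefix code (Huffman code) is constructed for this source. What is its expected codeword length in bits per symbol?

Repeatedly combine the two least-probable nodes; the expected code length is the sum of the merged weights.
merge 51/1000 + 17/200 → 17/125
merge 17/125 + 143/1000 → 279/1000
merge 29/200 + 149/1000 → 147/500
merge 26/125 + 219/1000 → 427/1000
merge 279/1000 + 147/500 → 573/1000
merge 427/1000 + 573/1000 → 1
L = 17/125 + 279/1000 + 147/500 + 427/1000 + 573/1000 + 1 = 2709/1000 = 2.709 bits/symbol.

2.709 bits/symbol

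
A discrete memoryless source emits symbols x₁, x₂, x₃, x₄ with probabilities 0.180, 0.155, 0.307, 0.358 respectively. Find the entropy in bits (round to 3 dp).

1.916 bits

H = −Σ pᵢ log₂ pᵢ.
−0.180·log₂(0.180) = 0.4453
−0.155·log₂(0.155) = 0.4169
−0.307·log₂(0.307) = 0.5230
−0.358·log₂(0.358) = 0.5305
Sum ≈ 1.9158 → 1.916 bits.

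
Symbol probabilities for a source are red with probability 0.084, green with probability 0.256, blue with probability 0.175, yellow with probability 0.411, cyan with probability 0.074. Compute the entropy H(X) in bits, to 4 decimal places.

H = −Σ pᵢ log₂ pᵢ.
−0.084·log₂(0.084) = 0.3002
−0.256·log₂(0.256) = 0.5032
−0.175·log₂(0.175) = 0.4401
−0.411·log₂(0.411) = 0.5272
−0.074·log₂(0.074) = 0.2780
Sum ≈ 2.0487 → 2.0487 bits.

2.0487 bits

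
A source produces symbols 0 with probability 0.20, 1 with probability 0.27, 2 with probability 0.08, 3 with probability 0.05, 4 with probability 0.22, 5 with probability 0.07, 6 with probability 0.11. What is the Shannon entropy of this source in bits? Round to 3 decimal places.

2.581 bits

H = −Σ pᵢ log₂ pᵢ.
−0.20·log₂(0.20) = 0.4644
−0.27·log₂(0.27) = 0.5100
−0.08·log₂(0.08) = 0.2915
−0.05·log₂(0.05) = 0.2161
−0.22·log₂(0.22) = 0.4806
−0.07·log₂(0.07) = 0.2686
−0.11·log₂(0.11) = 0.3503
Sum ≈ 2.5814 → 2.581 bits.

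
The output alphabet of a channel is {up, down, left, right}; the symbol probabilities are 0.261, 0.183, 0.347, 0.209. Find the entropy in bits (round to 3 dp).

1.956 bits

H = −Σ pᵢ log₂ pᵢ.
−0.261·log₂(0.261) = 0.5058
−0.183·log₂(0.183) = 0.4484
−0.347·log₂(0.347) = 0.5299
−0.209·log₂(0.209) = 0.4720
Sum ≈ 1.9560 → 1.956 bits.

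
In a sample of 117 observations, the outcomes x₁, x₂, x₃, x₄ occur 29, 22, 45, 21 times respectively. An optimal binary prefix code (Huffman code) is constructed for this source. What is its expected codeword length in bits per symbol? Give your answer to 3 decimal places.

1.983 bits/symbol

Probabilities are the counts divided by 117.
Repeatedly combine the two least-probable nodes; the expected code length is the sum of the merged weights.
merge 7/39 + 22/117 → 43/117
merge 29/117 + 43/117 → 8/13
merge 5/13 + 8/13 → 1
L = 43/117 + 8/13 + 1 = 232/117 ≈ 1.983 bits/symbol.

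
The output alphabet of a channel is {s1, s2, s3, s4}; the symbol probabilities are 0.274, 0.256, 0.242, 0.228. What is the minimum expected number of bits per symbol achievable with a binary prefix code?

Repeatedly combine the two least-probable nodes; the expected code length is the sum of the merged weights.
merge 57/250 + 121/500 → 47/100
merge 32/125 + 137/500 → 53/100
merge 47/100 + 53/100 → 1
L = 47/100 + 53/100 + 1 = 2 bits/symbol.

2 bits/symbol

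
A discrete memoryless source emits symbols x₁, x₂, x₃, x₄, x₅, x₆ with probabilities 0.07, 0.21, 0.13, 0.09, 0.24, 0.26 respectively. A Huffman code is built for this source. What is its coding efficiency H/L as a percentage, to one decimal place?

Entropy H = −Σ p log₂ p ≈ 2.4361 bits.
Huffman merges: 7/100+9/100→4/25; 13/100+4/25→29/100; 21/100+6/25→9/20; 13/50+29/100→11/20; 9/20+11/20→1. L = 49/20 ≈ 2.4500.
Efficiency = H/L = 2.4361/2.4500 = 99.4%.

99.4%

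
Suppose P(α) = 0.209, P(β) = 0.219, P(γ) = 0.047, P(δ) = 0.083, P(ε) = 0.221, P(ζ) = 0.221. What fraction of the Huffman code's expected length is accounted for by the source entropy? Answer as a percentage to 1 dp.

98.0%

Entropy H = −Σ p log₂ p ≈ 2.4198 bits.
Huffman merges: 47/1000+83/1000→13/100; 13/100+209/1000→339/1000; 219/1000+221/1000→11/25; 221/1000+339/1000→14/25; 11/25+14/25→1. L = 2469/1000 ≈ 2.4690.
Efficiency = H/L = 2.4198/2.4690 = 98.0%.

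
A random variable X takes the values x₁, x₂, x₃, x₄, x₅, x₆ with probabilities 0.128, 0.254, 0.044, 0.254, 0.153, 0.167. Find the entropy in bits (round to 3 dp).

H = −Σ pᵢ log₂ pᵢ.
−0.128·log₂(0.128) = 0.3796
−0.254·log₂(0.254) = 0.5022
−0.044·log₂(0.044) = 0.1983
−0.254·log₂(0.254) = 0.5022
−0.153·log₂(0.153) = 0.4144
−0.167·log₂(0.167) = 0.4312
Sum ≈ 2.4279 → 2.428 bits.

2.428 bits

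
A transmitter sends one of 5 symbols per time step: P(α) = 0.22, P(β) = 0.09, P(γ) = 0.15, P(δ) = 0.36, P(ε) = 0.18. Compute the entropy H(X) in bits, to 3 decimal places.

2.180 bits

H = −Σ pᵢ log₂ pᵢ.
−0.22·log₂(0.22) = 0.4806
−0.09·log₂(0.09) = 0.3127
−0.15·log₂(0.15) = 0.4105
−0.36·log₂(0.36) = 0.5306
−0.18·log₂(0.18) = 0.4453
Sum ≈ 2.1797 → 2.180 bits.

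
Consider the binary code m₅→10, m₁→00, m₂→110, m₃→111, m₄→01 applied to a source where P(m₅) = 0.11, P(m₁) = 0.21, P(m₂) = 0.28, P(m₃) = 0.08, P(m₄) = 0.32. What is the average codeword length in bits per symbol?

L̄ = Σ pᵢ·ℓᵢ = 0.11·2 + 0.21·2 + 0.28·3 + 0.08·3 + 0.32·2 = 2.36 bits/symbol.

2.36 bits/symbol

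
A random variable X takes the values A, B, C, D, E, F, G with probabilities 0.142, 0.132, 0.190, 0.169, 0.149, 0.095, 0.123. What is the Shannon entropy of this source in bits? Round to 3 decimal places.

H = −Σ pᵢ log₂ pᵢ.
−0.142·log₂(0.142) = 0.3999
−0.132·log₂(0.132) = 0.3856
−0.190·log₂(0.190) = 0.4552
−0.169·log₂(0.169) = 0.4335
−0.149·log₂(0.149) = 0.4092
−0.095·log₂(0.095) = 0.3226
−0.123·log₂(0.123) = 0.3719
Sum ≈ 2.7779 → 2.778 bits.

2.778 bits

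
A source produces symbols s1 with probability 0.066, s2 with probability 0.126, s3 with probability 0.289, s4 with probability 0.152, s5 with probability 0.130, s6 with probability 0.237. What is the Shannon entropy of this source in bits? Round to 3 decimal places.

H = −Σ pᵢ log₂ pᵢ.
−0.066·log₂(0.066) = 0.2588
−0.126·log₂(0.126) = 0.3766
−0.289·log₂(0.289) = 0.5176
−0.152·log₂(0.152) = 0.4131
−0.130·log₂(0.130) = 0.3826
−0.237·log₂(0.237) = 0.4923
Sum ≈ 2.4409 → 2.441 bits.

2.441 bits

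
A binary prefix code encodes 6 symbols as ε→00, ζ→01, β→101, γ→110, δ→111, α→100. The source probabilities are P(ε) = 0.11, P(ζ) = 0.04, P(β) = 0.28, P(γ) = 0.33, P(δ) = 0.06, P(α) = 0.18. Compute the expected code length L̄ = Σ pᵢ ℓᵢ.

L̄ = Σ pᵢ·ℓᵢ = 0.11·2 + 0.04·2 + 0.28·3 + 0.33·3 + 0.06·3 + 0.18·3 = 2.85 bits/symbol.

2.85 bits/symbol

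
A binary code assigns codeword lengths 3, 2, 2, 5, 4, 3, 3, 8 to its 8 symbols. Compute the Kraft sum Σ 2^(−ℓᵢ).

0.97265625

With common denominator 2^8 = 256: Σ 2^(−ℓᵢ) = 32/256 + 64/256 + 64/256 + 8/256 + 16/256 + 32/256 + 32/256 + 1/256 = 249/256 = 0.97265625.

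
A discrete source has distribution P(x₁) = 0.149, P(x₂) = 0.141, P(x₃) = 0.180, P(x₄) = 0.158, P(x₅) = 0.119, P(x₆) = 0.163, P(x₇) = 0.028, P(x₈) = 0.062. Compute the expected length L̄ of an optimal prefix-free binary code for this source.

2.91 bits/symbol

Repeatedly combine the two least-probable nodes; the expected code length is the sum of the merged weights.
merge 7/250 + 31/500 → 9/100
merge 9/100 + 119/1000 → 209/1000
merge 141/1000 + 149/1000 → 29/100
merge 79/500 + 163/1000 → 321/1000
merge 9/50 + 209/1000 → 389/1000
merge 29/100 + 321/1000 → 611/1000
merge 389/1000 + 611/1000 → 1
L = 9/100 + 209/1000 + 29/100 + 321/1000 + 389/1000 + 611/1000 + 1 = 291/100 = 2.91 bits/symbol.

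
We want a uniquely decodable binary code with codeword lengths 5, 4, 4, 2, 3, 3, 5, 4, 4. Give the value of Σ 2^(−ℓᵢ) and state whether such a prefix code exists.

0.8125; yes

With common denominator 2^5 = 32: Σ 2^(−ℓᵢ) = 1/32 + 2/32 + 2/32 + 8/32 + 4/32 + 4/32 + 1/32 + 2/32 + 2/32 = 26/32 = 0.8125.
Kraft's inequality requires Σ ≤ 1; here Σ = 0.8125 ≤ 1, so such a prefix code exists.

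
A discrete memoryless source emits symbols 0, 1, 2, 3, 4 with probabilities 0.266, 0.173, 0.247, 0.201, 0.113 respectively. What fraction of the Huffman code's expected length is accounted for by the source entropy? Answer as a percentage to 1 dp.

Entropy H = −Σ p log₂ p ≈ 2.2651 bits.
Huffman merges: 113/1000+173/1000→143/500; 201/1000+247/1000→56/125; 133/500+143/500→69/125; 56/125+69/125→1. L = 1143/500 ≈ 2.2860.
Efficiency = H/L = 2.2651/2.2860 = 99.1%.

99.1%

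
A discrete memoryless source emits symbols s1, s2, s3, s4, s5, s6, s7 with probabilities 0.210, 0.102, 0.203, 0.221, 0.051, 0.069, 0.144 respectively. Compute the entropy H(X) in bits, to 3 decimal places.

H = −Σ pᵢ log₂ pᵢ.
−0.210·log₂(0.210) = 0.4728
−0.102·log₂(0.102) = 0.3359
−0.203·log₂(0.203) = 0.4670
−0.221·log₂(0.221) = 0.4813
−0.051·log₂(0.051) = 0.2190
−0.069·log₂(0.069) = 0.2662
−0.144·log₂(0.144) = 0.4026
Sum ≈ 2.6448 → 2.645 bits.

2.645 bits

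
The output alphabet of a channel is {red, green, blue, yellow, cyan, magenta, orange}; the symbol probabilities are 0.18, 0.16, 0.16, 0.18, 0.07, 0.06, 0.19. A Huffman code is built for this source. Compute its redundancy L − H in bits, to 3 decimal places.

Entropy H = −Σ p log₂ p ≈ 2.7040 bits.
Huffman merges: 3/50+7/100→13/100; 13/100+4/25→29/100; 4/25+9/50→17/50; 9/50+19/100→37/100; 29/100+17/50→63/100; 37/100+63/100→1. L = 69/25 ≈ 2.7600.
L − H = 2.7600 − 2.7040 = 0.056 bits.

0.056 bits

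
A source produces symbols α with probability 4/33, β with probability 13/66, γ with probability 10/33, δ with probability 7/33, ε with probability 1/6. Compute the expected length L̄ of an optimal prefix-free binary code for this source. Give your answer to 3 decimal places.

Repeatedly combine the two least-probable nodes; the expected code length is the sum of the merged weights.
merge 4/33 + 1/6 → 19/66
merge 13/66 + 7/33 → 9/22
merge 19/66 + 10/33 → 13/22
merge 9/22 + 13/22 → 1
L = 19/66 + 9/22 + 13/22 + 1 = 151/66 ≈ 2.288 bits/symbol.

2.288 bits/symbol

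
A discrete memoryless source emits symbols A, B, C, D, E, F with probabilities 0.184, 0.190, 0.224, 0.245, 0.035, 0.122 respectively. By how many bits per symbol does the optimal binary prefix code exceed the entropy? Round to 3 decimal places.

0.073 bits

Entropy H = −Σ p log₂ p ≈ 2.4248 bits.
Huffman merges: 7/200+61/500→157/1000; 157/1000+23/125→341/1000; 19/100+28/125→207/500; 49/200+341/1000→293/500; 207/500+293/500→1. L = 1249/500 ≈ 2.4980.
L − H = 2.4980 − 2.4248 = 0.073 bits.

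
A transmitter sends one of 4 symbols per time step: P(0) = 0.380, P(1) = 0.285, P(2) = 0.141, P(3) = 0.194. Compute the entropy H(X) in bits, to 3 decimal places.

1.904 bits

H = −Σ pᵢ log₂ pᵢ.
−0.380·log₂(0.380) = 0.5305
−0.285·log₂(0.285) = 0.5161
−0.141·log₂(0.141) = 0.3985
−0.194·log₂(0.194) = 0.4590
Sum ≈ 1.9041 → 1.904 bits.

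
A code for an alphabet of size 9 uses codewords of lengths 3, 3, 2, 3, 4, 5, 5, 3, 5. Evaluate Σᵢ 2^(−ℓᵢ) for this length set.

0.90625

With common denominator 2^5 = 32: Σ 2^(−ℓᵢ) = 4/32 + 4/32 + 8/32 + 4/32 + 2/32 + 1/32 + 1/32 + 4/32 + 1/32 = 29/32 = 0.90625.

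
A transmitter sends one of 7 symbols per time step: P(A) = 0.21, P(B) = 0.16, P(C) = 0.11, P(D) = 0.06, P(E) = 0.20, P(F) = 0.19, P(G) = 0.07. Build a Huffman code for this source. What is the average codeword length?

Repeatedly combine the two least-probable nodes; the expected code length is the sum of the merged weights.
merge 3/50 + 7/100 → 13/100
merge 11/100 + 13/100 → 6/25
merge 4/25 + 19/100 → 7/20
merge 1/5 + 21/100 → 41/100
merge 6/25 + 7/20 → 59/100
merge 41/100 + 59/100 → 1
L = 13/100 + 6/25 + 7/20 + 41/100 + 59/100 + 1 = 68/25 = 2.72 bits/symbol.

2.72 bits/symbol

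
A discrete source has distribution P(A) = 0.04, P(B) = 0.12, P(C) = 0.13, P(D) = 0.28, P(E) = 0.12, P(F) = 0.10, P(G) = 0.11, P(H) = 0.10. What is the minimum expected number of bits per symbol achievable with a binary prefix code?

Repeatedly combine the two least-probable nodes; the expected code length is the sum of the merged weights.
merge 1/25 + 1/10 → 7/50
merge 1/10 + 11/100 → 21/100
merge 3/25 + 3/25 → 6/25
merge 13/100 + 7/50 → 27/100
merge 21/100 + 6/25 → 9/20
merge 27/100 + 7/25 → 11/20
merge 9/20 + 11/20 → 1
L = 7/50 + 21/100 + 6/25 + 27/100 + 9/20 + 11/20 + 1 = 143/50 = 2.86 bits/symbol.

2.86 bits/symbol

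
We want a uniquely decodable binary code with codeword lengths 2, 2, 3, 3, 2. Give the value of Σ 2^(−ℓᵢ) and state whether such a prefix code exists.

1; yes

With common denominator 2^3 = 8: Σ 2^(−ℓᵢ) = 2/8 + 2/8 + 1/8 + 1/8 + 2/8 = 8/8 = 1.
Kraft's inequality requires Σ ≤ 1; here Σ = 1 ≤ 1, so such a prefix code exists.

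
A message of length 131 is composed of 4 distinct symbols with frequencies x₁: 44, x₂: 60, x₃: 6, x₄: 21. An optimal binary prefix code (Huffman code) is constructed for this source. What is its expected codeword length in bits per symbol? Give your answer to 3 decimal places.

1.748 bits/symbol

Probabilities are the counts divided by 131.
Repeatedly combine the two least-probable nodes; the expected code length is the sum of the merged weights.
merge 6/131 + 21/131 → 27/131
merge 27/131 + 44/131 → 71/131
merge 60/131 + 71/131 → 1
L = 27/131 + 71/131 + 1 = 229/131 ≈ 1.748 bits/symbol.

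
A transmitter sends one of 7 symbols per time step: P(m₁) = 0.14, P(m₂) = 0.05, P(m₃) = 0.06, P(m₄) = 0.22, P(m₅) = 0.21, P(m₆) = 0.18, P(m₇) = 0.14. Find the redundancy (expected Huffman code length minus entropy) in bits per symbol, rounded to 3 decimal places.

0.027 bits

Entropy H = −Σ p log₂ p ≈ 2.6526 bits.
Huffman merges: 1/20+3/50→11/100; 11/100+7/50→1/4; 7/50+9/50→8/25; 21/100+11/50→43/100; 1/4+8/25→57/100; 43/100+57/100→1. L = 67/25 ≈ 2.6800.
L − H = 2.6800 − 2.6526 = 0.027 bits.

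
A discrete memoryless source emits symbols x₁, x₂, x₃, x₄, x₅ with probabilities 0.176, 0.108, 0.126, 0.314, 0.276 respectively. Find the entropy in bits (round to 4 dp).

2.2018 bits

H = −Σ pᵢ log₂ pᵢ.
−0.176·log₂(0.176) = 0.4411
−0.108·log₂(0.108) = 0.3468
−0.126·log₂(0.126) = 0.3766
−0.314·log₂(0.314) = 0.5247
−0.276·log₂(0.276) = 0.5126
Sum ≈ 2.2018 → 2.2018 bits.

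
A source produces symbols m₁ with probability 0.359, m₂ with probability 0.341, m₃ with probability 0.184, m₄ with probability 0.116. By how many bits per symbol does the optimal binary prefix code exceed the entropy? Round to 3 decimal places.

Entropy H = −Σ p log₂ p ≈ 1.8697 bits.
Huffman merges: 29/250+23/125→3/10; 3/10+341/1000→641/1000; 359/1000+641/1000→1. L = 1941/1000 ≈ 1.9410.
L − H = 1.9410 − 1.8697 = 0.071 bits.

0.071 bits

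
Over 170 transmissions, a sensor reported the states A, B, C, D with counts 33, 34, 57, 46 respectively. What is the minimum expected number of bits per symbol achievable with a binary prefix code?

2 bits/symbol

Probabilities are the counts divided by 170.
Repeatedly combine the two least-probable nodes; the expected code length is the sum of the merged weights.
merge 33/170 + 1/5 → 67/170
merge 23/85 + 57/170 → 103/170
merge 67/170 + 103/170 → 1
L = 67/170 + 103/170 + 1 = 2 bits/symbol.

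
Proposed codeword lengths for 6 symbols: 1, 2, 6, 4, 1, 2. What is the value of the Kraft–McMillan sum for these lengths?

1.578125

With common denominator 2^6 = 64: Σ 2^(−ℓᵢ) = 32/64 + 16/64 + 1/64 + 4/64 + 32/64 + 16/64 = 101/64 = 1.578125.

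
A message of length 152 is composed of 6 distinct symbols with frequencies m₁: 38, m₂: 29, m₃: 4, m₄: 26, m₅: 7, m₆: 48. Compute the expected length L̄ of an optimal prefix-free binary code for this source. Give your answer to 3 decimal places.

Probabilities are the counts divided by 152.
Repeatedly combine the two least-probable nodes; the expected code length is the sum of the merged weights.
merge 1/38 + 7/152 → 11/152
merge 11/152 + 13/76 → 37/152
merge 29/152 + 37/152 → 33/76
merge 1/4 + 6/19 → 43/76
merge 33/76 + 43/76 → 1
L = 11/152 + 37/152 + 33/76 + 43/76 + 1 = 44/19 ≈ 2.316 bits/symbol.

2.316 bits/symbol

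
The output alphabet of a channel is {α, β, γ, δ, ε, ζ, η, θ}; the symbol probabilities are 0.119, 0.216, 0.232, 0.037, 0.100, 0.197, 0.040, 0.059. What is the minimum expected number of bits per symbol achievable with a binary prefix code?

2.765 bits/symbol

Repeatedly combine the two least-probable nodes; the expected code length is the sum of the merged weights.
merge 37/1000 + 1/25 → 77/1000
merge 59/1000 + 77/1000 → 17/125
merge 1/10 + 119/1000 → 219/1000
merge 17/125 + 197/1000 → 333/1000
merge 27/125 + 219/1000 → 87/200
merge 29/125 + 333/1000 → 113/200
merge 87/200 + 113/200 → 1
L = 77/1000 + 17/125 + 219/1000 + 333/1000 + 87/200 + 113/200 + 1 = 553/200 = 2.765 bits/symbol.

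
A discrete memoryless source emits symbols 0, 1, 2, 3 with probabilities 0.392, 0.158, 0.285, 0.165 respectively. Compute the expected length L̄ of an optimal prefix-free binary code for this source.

Repeatedly combine the two least-probable nodes; the expected code length is the sum of the merged weights.
merge 79/500 + 33/200 → 323/1000
merge 57/200 + 323/1000 → 76/125
merge 49/125 + 76/125 → 1
L = 323/1000 + 76/125 + 1 = 1931/1000 = 1.931 bits/symbol.

1.931 bits/symbol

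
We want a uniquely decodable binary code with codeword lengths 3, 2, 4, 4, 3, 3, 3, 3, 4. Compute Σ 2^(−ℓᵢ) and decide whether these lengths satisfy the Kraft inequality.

With common denominator 2^4 = 16: Σ 2^(−ℓᵢ) = 2/16 + 4/16 + 1/16 + 1/16 + 2/16 + 2/16 + 2/16 + 2/16 + 1/16 = 17/16 = 1.0625.
Kraft's inequality requires Σ ≤ 1; here Σ = 1.0625 > 1, so no such prefix code exists.

1.0625; no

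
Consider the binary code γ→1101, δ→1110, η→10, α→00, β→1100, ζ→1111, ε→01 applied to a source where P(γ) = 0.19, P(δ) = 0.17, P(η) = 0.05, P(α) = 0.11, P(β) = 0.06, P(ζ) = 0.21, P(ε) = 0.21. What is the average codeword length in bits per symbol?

3.26 bits/symbol

L̄ = Σ pᵢ·ℓᵢ = 0.19·4 + 0.17·4 + 0.05·2 + 0.11·2 + 0.06·4 + 0.21·4 + 0.21·2 = 3.26 bits/symbol.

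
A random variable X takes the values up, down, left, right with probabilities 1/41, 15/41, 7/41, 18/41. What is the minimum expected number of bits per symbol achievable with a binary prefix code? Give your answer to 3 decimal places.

Repeatedly combine the two least-probable nodes; the expected code length is the sum of the merged weights.
merge 1/41 + 7/41 → 8/41
merge 8/41 + 15/41 → 23/41
merge 18/41 + 23/41 → 1
L = 8/41 + 23/41 + 1 = 72/41 ≈ 1.756 bits/symbol.

1.756 bits/symbol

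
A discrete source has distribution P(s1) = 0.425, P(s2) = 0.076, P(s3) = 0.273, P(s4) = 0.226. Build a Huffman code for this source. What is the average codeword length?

1.877 bits/symbol

Repeatedly combine the two least-probable nodes; the expected code length is the sum of the merged weights.
merge 19/250 + 113/500 → 151/500
merge 273/1000 + 151/500 → 23/40
merge 17/40 + 23/40 → 1
L = 151/500 + 23/40 + 1 = 1877/1000 = 1.877 bits/symbol.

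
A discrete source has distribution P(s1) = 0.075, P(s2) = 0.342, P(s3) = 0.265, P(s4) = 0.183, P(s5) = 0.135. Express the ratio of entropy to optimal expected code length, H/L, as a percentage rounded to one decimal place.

Entropy H = −Σ p log₂ p ≈ 2.1558 bits.
Huffman merges: 3/40+27/200→21/100; 183/1000+21/100→393/1000; 53/200+171/500→607/1000; 393/1000+607/1000→1. L = 221/100 ≈ 2.2100.
Efficiency = H/L = 2.1558/2.2100 = 97.5%.

97.5%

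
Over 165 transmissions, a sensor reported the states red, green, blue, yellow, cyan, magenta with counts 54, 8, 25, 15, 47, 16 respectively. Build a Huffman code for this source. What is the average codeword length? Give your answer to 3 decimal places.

2.376 bits/symbol

Probabilities are the counts divided by 165.
Repeatedly combine the two least-probable nodes; the expected code length is the sum of the merged weights.
merge 8/165 + 1/11 → 23/165
merge 16/165 + 23/165 → 13/55
merge 5/33 + 13/55 → 64/165
merge 47/165 + 18/55 → 101/165
merge 64/165 + 101/165 → 1
L = 23/165 + 13/55 + 64/165 + 101/165 + 1 = 392/165 ≈ 2.376 bits/symbol.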